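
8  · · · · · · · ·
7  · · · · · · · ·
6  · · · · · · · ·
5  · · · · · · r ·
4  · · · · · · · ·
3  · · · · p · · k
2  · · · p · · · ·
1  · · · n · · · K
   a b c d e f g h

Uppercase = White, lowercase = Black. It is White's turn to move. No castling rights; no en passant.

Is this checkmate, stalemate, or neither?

White to move; white king on h1.
In check: no.
King squares — g1: attacked by Rg5; g2: attacked by Kh3; h2: attacked by Kh3.
Legal moves for White: none.
Not in check and no legal moves → stalemate.

stalemate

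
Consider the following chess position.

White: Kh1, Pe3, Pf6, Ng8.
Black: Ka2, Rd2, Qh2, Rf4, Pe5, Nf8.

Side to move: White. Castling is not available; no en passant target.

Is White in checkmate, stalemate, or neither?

White to move; white king on h1.
In check: yes, from the black queen on h2.
King squares — g1: attacked by Qh2; g2: attacked by Rd2; h2: attacked by Rd2.
Legal moves for White: none.
In check with no legal moves → checkmate.

checkmate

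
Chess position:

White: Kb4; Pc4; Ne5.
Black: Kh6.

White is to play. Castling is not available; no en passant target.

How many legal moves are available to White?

15

White to move; king on b4.
In check: no.
Legal moves: Nf7+, Nd7, Ng6, Nc6, Ng4+, Nf3, Nd3, Kc5, Kb5, Ka5, Ka4, Kc3, Kb3, Ka3, c5.
Count: 15.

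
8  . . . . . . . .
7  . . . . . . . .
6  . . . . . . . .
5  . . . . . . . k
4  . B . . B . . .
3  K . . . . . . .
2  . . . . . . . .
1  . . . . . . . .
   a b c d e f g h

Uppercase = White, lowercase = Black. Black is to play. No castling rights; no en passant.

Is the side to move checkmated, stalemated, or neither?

neither

Black to move; black king on h5.
In check: no.
Legal moves for Black: Kh6, Kg5, Kh4, Kg4.
Black has 4 legal moves and is not in check → neither.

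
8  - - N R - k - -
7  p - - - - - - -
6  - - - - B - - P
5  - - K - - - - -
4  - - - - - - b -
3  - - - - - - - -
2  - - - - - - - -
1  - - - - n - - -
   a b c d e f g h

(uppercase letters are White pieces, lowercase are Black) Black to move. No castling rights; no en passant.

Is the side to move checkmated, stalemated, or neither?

Black to move; black king on f8.
In check: yes, from the white rook on d8.
King squares — e7: attacked by Nc8; f7: attacked by Be6; g7: attacked by Ph6; e8: attacked by Rd8; g8: attacked by Be6.
Legal moves for Black: none.
In check with no legal moves → checkmate.

checkmate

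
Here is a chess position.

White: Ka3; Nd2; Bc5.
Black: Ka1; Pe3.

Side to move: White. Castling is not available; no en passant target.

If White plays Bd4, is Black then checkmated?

yes

After Bd4: black king on a1; in check: yes, from the white bishop on d4.
King squares — b1: attacked by Nd2; a2: attacked by Ka3; b2: attacked by Ka3.
Black has no legal moves → checkmate.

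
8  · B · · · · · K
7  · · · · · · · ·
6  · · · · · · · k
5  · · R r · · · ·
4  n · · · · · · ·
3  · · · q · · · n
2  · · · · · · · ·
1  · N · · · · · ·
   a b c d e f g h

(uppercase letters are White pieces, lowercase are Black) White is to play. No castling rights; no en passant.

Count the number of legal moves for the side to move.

21

White to move; king on h8.
In check: no.
Legal moves: Kg8, Bc7, Ba7, Bd6, Be5, Bf4+, Bg3, Bh2, Rc8, Rc7, Rc6+, Rxd5, Rb5, Ra5, Rc4, Rc3, Rc2, Rc1, Nc3, Na3, Nd2.
Count: 21.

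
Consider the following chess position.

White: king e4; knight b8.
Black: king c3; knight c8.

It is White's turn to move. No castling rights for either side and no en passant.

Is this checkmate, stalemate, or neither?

neither

White to move; white king on e4.
In check: no.
Legal moves for White: Nd7, Nc6, Na6, Kf5, Ke5, Kd5, Kf4, Kf3, Ke3.
White has 9 legal moves and is not in check → neither.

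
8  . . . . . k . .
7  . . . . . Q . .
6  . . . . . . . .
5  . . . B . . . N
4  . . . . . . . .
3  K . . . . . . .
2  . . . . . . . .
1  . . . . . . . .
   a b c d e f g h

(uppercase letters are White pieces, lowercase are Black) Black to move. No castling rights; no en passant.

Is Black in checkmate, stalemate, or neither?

Black to move; black king on f8.
In check: yes, from the white queen on f7.
King squares — e7: attacked by Qf7; f7: attacked by Bd5; g7: attacked by Nh5; e8: attacked by Qf7; g8: attacked by Qf7.
Legal moves for Black: none.
In check with no legal moves → checkmate.

checkmate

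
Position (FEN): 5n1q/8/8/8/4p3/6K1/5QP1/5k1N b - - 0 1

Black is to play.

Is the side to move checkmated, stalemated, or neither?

checkmate

Black to move; black king on f1.
In check: yes, from the white queen on f2.
King squares — e1: attacked by Qf2; g1: attacked by Qf2; e2: attacked by Qf2; f2: attacked by Nh1; g2: attacked by Qf2.
Legal moves for Black: none.
In check with no legal moves → checkmate.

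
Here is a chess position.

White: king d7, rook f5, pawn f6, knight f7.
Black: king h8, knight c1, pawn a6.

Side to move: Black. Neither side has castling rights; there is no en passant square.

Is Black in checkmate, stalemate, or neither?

Black to move; black king on h8.
In check: yes, from the white knight on f7.
Legal moves for Black: Kg8, Kh7.
Black is in check but has 2 legal moves → neither.

neither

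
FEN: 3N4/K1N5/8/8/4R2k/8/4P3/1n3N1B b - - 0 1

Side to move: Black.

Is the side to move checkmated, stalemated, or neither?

Black to move; black king on h4.
In check: yes, from the white rook on e4.
Legal moves for Black: Kh5, Kg5, Kh3.
Black is in check but has 3 legal moves → neither.

neither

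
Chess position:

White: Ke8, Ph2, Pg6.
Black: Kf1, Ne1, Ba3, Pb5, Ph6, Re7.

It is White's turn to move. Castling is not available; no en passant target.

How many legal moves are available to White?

White to move; king on e8.
In check: yes, from the black rook on e7.
Legal moves: Kf8, Kd8.
Count: 2.

2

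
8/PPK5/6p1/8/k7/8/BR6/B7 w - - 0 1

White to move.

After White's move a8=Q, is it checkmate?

After a8=Q: black king on a4; in check: yes, from the white queen on a8.
King squares — a3: attacked by Qa8; b3: attacked by Ba2; b4: attacked by Rb2; a5: attacked by Qa8; b5: attacked by Rb2.
Black has no legal moves → checkmate.

yes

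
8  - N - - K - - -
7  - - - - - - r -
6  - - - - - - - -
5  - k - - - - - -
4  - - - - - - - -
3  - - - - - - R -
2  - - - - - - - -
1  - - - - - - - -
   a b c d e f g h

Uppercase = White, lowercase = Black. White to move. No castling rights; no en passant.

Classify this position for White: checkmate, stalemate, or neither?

White to move; white king on e8.
In check: no.
Legal moves for White: Kf8, Kd8, Nd7, Nc6, Na6, Rxg7, Rg6, Rg5+, Rg4, Rh3, Rf3, Re3, Rd3, Rc3, Rb3+, Ra3, Rg2, Rg1.
White has 18 legal moves and is not in check → neither.

neither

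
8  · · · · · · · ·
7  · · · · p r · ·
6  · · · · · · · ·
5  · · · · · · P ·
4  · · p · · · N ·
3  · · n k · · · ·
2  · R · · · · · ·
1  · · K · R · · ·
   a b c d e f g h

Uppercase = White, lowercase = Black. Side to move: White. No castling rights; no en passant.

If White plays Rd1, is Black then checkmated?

no

After Rd1: black king on d3; in check: yes, from the white rook on d1.
Black has 2 legal replies: Ke4, Nxd1.
In check but a legal move exists → not checkmate.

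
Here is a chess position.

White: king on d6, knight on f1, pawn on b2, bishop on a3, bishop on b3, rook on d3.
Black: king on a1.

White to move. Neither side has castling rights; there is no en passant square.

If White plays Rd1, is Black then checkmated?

After Rd1: black king on a1; in check: yes, from the white rook on d1.
King squares — b1: attacked by Rd1; a2: attacked by Bb3; b2: attacked by Ba3.
Black has no legal moves → checkmate.

yes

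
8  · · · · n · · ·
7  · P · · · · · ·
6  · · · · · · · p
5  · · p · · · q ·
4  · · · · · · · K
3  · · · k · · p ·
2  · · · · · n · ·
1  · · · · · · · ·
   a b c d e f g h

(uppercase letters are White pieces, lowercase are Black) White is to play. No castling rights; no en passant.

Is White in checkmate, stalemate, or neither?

checkmate

White to move; white king on h4.
In check: yes, from the black queen on g5.
King squares — g3: attacked by Qg5; h3: attacked by Nf2; g4: attacked by Nf2; g5: attacked by Ph6; h5: attacked by Qg5.
Legal moves for White: none.
In check with no legal moves → checkmate.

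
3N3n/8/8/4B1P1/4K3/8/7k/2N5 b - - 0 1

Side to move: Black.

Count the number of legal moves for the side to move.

Black to move; king on h2.
In check: yes, from the white bishop on e5.
Legal moves: Kh3, Kg2, Kh1, Kg1.
Count: 4.

4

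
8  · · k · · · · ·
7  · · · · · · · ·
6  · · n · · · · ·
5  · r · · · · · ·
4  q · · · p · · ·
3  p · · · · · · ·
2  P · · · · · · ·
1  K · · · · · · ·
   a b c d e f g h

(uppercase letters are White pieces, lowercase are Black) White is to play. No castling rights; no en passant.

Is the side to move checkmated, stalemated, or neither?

stalemate

White to move; white king on a1.
In check: no.
King squares — b1: attacked by Rb5; a2: own pawn; b2: attacked by Pa3.
Legal moves for White: none.
Not in check and no legal moves → stalemate.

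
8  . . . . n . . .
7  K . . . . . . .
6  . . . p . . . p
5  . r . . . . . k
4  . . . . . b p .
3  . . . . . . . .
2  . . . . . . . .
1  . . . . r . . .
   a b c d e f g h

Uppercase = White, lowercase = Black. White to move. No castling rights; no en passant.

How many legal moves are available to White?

White to move; king on a7.
In check: no.
Legal moves: Ka8, Ka6.
Count: 2.

2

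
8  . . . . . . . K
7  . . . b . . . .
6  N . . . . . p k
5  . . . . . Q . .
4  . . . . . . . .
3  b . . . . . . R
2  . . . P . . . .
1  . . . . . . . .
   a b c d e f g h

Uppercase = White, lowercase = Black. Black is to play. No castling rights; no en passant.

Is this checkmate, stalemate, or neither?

checkmate

Black to move; black king on h6.
In check: yes, from the white rook on h3.
King squares — g5: attacked by Qf5; h5: attacked by Rh3; g6: own pawn; g7: attacked by Kh8; h7: attacked by Rh3.
Legal moves for Black: none.
In check with no legal moves → checkmate.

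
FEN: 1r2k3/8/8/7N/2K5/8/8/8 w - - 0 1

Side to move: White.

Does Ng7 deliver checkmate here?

After Ng7: black king on e8; in check: yes, from the white knight on g7.
Black has 5 legal replies: Kf8, Kd8, Kf7, Ke7, Kd7.
In check but a legal move exists → not checkmate.

no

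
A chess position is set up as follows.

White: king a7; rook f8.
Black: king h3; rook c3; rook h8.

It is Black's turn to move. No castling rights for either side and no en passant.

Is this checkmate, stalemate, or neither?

neither

Black to move; black king on h3.
In check: no.
Legal moves for Black include: Rg8, Rxf8, Rh7+, Rh6, Rh5, Rh4, Kh4, Kg4, Kg3, Kh2, Kg2, Rc8, Rc7+, Rc6, Rc5, Rc4, Rg3, Rf3, ... (list truncated; more exist).
Black has legal moves and is not in check → neither.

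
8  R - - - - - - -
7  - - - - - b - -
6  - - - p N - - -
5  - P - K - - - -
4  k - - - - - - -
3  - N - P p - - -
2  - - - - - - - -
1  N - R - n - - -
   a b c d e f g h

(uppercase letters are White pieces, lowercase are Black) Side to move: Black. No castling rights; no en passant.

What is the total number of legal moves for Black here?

Black to move; king on a4.
In check: yes, from the white rook on a8.
Legal moves: Kxb5, Kb4.
Count: 2.

2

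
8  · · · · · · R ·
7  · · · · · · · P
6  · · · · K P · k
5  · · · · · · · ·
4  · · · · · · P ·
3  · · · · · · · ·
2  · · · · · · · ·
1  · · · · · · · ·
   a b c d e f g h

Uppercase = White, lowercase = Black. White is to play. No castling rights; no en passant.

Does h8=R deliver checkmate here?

yes

After h8=R: black king on h6; in check: yes, from the white rook on h8.
King squares — g5: attacked by Rg8; h5: attacked by Pg4; g6: attacked by Rg8; g7: attacked by Pf6; h7: attacked by Rh8.
Black has no legal moves → checkmate.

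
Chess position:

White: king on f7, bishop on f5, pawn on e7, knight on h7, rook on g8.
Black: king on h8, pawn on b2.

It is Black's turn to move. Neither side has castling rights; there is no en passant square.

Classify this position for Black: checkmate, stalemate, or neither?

Black to move; black king on h8.
In check: yes, from the white rook on g8.
King squares — g7: attacked by Kf7; h7: attacked by Bf5; g8: attacked by Kf7.
Legal moves for Black: none.
In check with no legal moves → checkmate.

checkmate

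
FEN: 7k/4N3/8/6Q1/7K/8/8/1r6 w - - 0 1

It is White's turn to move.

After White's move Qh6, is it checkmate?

yes

After Qh6: black king on h8; in check: yes, from the white queen on h6.
King squares — g7: attacked by Qh6; h7: attacked by Qh6; g8: attacked by Ne7.
Black has no legal moves → checkmate.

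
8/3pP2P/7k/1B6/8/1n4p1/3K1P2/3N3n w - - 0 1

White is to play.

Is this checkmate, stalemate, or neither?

White to move; white king on d2.
In check: yes, from the black knight on b3.
King squares — c1: attacked by Nb3; d1: own knight; e1: available; c2: available; e2: available; c3: available; d3: available; e3: available.
Legal moves for White: Ke3, Kd3, Kc3, Ke2, Kc2, Ke1.
White is in check but has 6 legal moves → neither.

neither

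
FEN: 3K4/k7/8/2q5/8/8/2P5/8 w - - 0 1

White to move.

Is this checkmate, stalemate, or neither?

neither

White to move; white king on d8.
In check: no.
Legal moves for White: Ke8, Kd7, c3, c4.
White has 4 legal moves and is not in check → neither.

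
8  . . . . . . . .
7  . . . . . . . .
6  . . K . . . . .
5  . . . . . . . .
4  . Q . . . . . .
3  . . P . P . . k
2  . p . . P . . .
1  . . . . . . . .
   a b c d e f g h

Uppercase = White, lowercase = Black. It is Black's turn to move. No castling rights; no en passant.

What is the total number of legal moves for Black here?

Black to move; king on h3.
In check: no.
Legal moves: Kg3, Kh2, Kg2, b1=Q, b1=R, b1=B, b1=N.
Count: 7.

7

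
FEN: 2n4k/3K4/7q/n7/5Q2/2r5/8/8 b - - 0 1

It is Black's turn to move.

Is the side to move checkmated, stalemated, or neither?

neither

Black to move; black king on h8.
In check: no.
Legal moves for Black include: Kg8, Kh7, Kg7, Ne7, Na7, Nd6, Nb6+, Qf8, Qh7+, Qg7+, Qg6, Qf6, Qe6+, Qd6+, Qc6+, Qb6, Qa6, Qh5, ... (list truncated; more exist).
Black has legal moves and is not in check → neither.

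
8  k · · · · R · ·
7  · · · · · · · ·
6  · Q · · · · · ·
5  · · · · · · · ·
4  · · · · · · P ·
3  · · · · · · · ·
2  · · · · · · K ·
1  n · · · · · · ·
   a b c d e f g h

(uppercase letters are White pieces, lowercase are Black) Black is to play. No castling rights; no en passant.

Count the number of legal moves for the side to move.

Black to move; king on a8.
In check: yes, from the white rook on f8.
Legal moves: none.
Count: 0.

0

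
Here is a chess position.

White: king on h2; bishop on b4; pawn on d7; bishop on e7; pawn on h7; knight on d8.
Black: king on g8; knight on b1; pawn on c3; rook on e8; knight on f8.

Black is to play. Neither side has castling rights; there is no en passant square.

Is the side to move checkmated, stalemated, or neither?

Black to move; black king on g8.
In check: yes, from the white pawn on h7.
King squares — f7: attacked by Nd8; g7: available; h7: available; f8: own knight; h8: available.
Legal moves for Black: Kh8, Kxh7, Kg7, Nxh7.
Black is in check but has 4 legal moves → neither.

neither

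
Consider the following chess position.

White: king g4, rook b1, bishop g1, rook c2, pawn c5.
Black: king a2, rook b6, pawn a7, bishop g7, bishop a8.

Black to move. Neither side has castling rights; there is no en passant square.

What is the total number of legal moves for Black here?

Black to move; king on a2.
In check: yes, from the white rook on c2.
Legal moves: Ka3, Kxb1, Bb2, Rb2.
Count: 4.

4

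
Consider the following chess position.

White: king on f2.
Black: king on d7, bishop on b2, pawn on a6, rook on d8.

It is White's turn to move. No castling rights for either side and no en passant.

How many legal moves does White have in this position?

8

White to move; king on f2.
In check: no.
Legal moves: Kg3, Kf3, Ke3, Kg2, Ke2, Kg1, Kf1, Ke1.
Count: 8.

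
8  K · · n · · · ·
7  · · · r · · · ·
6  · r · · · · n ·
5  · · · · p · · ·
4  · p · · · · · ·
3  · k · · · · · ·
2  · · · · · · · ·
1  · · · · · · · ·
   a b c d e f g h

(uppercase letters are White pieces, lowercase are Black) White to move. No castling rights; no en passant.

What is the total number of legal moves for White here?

0

White to move; king on a8.
In check: no.
Legal moves: none.
Count: 0.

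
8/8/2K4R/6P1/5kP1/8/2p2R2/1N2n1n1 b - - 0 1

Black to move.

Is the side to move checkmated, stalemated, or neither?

neither

Black to move; black king on f4.
In check: yes, from the white rook on f2.
King squares — e3: available; f3: attacked by Rf2; g3: available; e4: available; g4: available; e5: available; f5: attacked by Rf2; g5: available.
Legal moves for Black: Kxg5, Ke5, Kxg4, Ke4, Kg3, Ke3, Ngf3, Nef3.
Black is in check but has 8 legal moves → neither.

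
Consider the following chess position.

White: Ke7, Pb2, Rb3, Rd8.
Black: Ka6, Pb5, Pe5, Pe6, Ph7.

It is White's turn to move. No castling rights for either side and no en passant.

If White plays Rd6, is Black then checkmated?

After Rd6: black king on a6; in check: yes, from the white rook on d6.
Black has 3 legal replies: Kb7, Ka7, Ka5.
In check but a legal move exists → not checkmate.

no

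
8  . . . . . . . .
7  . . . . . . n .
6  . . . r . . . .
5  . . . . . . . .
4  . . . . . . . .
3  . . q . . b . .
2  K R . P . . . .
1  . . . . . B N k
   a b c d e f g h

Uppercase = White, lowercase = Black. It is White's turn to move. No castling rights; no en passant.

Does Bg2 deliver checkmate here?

After Bg2: black king on h1; in check: yes, from the white bishop on g2.
Black has 4 legal replies: Kh2, Kxg2, Kxg1, Bxg2.
In check but a legal move exists → not checkmate.

no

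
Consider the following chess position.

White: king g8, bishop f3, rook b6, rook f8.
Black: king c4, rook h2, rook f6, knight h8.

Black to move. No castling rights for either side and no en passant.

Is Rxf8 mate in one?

no

After Rxf8: white king on g8; in check: yes, from the black rook on f8.
White has 2 legal replies: Kxf8, Kg7.
In check but a legal move exists → not checkmate.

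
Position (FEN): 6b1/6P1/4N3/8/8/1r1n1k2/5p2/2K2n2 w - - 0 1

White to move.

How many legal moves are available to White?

White to move; king on c1.
In check: yes, from the black knight on d3.
Legal moves: Kc2, Kd1.
Count: 2.

2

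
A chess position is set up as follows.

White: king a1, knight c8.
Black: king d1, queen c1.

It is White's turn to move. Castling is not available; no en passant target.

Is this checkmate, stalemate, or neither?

neither

White to move; white king on a1.
In check: yes, from the black queen on c1.
Legal moves for White: Ka2.
White is in check but has 1 legal move → neither.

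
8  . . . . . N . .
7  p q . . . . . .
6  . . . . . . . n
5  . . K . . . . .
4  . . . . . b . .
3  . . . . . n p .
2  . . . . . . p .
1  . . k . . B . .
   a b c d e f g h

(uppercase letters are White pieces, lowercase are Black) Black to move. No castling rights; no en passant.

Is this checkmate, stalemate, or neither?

Black to move; black king on c1.
In check: no.
Legal moves for Black include: Qc8+, Qb8, Qa8, Qh7, Qg7, Qf7, Qe7+, Qd7, Qc7+, Qc6+, Qb6+, Qa6, Qd5+, Qb5+, Qe4, Qb4+, Qb3, Qb2, ... (list truncated; more exist).
Black has legal moves and is not in check → neither.

neither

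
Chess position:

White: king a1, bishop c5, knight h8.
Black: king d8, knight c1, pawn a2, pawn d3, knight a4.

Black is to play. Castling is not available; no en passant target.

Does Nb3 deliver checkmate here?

no

After Nb3: white king on a1; in check: yes, from the black knight on b3.
White has 1 legal reply: Kxa2.
In check but a legal move exists → not checkmate.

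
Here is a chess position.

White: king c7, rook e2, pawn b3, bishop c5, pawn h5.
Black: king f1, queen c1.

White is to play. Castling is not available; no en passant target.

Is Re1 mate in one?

After Re1: black king on f1; in check: yes, from the white rook on e1.
Black has 3 legal replies: Kg2, Kxe1, Qxe1.
In check but a legal move exists → not checkmate.

no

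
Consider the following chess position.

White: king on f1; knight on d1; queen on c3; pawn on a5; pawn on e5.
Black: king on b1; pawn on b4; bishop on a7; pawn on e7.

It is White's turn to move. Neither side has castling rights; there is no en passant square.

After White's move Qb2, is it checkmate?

yes

After Qb2: black king on b1; in check: yes, from the white queen on b2.
King squares — a1: attacked by Qb2; c1: attacked by Qb2; a2: attacked by Qb2; b2: attacked by Nd1; c2: attacked by Qb2.
Black has no legal moves → checkmate.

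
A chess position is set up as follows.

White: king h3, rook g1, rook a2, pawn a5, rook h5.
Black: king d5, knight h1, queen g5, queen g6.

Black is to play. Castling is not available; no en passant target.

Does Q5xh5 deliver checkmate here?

yes

After Q5xh5: white king on h3; in check: yes, from the black queen on h5.
King squares — g2: attacked by Qg6; h2: attacked by Qh5; g3: attacked by Nh1; g4: attacked by Qh5; h4: attacked by Qh5.
White has no legal moves → checkmate.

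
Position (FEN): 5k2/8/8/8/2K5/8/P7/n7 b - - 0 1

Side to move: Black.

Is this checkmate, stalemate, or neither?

Black to move; black king on f8.
In check: no.
Legal moves for Black: Kg8, Ke8, Kg7, Kf7, Ke7, Nb3, Nc2.
Black has 7 legal moves and is not in check → neither.

neither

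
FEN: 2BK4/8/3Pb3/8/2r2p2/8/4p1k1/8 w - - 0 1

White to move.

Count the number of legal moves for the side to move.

White to move; king on d8.
In check: no.
Legal moves: Ke8, Ke7, Bd7, Bb7+, Bxe6, Ba6, d7.
Count: 7.

7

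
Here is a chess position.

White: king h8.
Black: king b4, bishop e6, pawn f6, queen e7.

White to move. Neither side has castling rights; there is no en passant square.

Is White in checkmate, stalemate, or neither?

stalemate

White to move; white king on h8.
In check: no.
King squares — g7: attacked by Qe7; h7: attacked by Qe7; g8: attacked by Be6.
Legal moves for White: none.
Not in check and no legal moves → stalemate.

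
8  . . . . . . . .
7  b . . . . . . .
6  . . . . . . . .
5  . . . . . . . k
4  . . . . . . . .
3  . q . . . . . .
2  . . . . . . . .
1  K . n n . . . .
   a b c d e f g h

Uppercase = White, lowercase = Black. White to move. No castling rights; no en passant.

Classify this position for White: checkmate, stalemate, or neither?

White to move; white king on a1.
In check: no.
King squares — b1: attacked by Qb3; a2: attacked by Nc1; b2: attacked by Nd1.
Legal moves for White: none.
Not in check and no legal moves → stalemate.

stalemate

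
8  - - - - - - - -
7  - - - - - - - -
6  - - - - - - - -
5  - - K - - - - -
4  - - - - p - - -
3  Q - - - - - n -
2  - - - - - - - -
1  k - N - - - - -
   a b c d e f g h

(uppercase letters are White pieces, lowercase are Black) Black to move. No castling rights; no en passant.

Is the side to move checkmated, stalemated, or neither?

neither

Black to move; black king on a1.
In check: yes, from the white queen on a3.
Legal moves for Black: Kb1.
Black is in check but has 1 legal move → neither.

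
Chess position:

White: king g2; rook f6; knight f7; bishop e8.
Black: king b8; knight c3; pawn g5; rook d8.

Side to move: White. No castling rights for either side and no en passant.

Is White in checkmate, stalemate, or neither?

White to move; white king on g2.
In check: no.
Legal moves for White include: Bd7, Bc6, Bb5, Ba4, Nh8, Nxd8, Nh6, Nd6, Nxg5, Ne5, Rh6, Rg6, Re6, Rd6, Rc6, Rb6+, Ra6, Rf5, ... (list truncated; more exist).
White has legal moves and is not in check → neither.

neither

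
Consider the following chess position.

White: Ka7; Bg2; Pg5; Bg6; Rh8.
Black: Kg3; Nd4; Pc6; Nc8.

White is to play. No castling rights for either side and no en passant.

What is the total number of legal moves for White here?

5

White to move; king on a7.
In check: yes, from the black knight on c8.
Legal moves: Kb8, Ka8, Kb7, Ka6, Rxc8.
Count: 5.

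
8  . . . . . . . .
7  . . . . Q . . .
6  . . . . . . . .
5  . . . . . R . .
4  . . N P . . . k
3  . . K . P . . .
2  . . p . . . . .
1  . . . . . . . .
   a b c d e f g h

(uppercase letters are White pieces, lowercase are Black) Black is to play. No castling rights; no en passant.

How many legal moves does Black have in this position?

Black to move; king on h4.
In check: yes, from the white queen on e7.
Legal moves: Kg4, Kh3, Kg3.
Count: 3.

3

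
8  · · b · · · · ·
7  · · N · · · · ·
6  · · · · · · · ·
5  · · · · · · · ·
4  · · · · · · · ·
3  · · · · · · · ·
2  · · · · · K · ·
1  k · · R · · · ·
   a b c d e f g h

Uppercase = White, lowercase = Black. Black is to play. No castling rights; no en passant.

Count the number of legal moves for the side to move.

2

Black to move; king on a1.
In check: yes, from the white rook on d1.
Legal moves: Kb2, Ka2.
Count: 2.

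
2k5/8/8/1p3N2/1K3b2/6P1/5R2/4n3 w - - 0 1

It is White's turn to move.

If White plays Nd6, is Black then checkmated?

no

After Nd6: black king on c8; in check: yes, from the white knight on d6.
Black has 5 legal replies: Kd8, Kb8, Kd7, Kc7, Bxd6+.
In check but a legal move exists → not checkmate.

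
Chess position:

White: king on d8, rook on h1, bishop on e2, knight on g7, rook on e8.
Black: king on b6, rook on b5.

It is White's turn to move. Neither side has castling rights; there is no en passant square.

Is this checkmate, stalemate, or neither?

neither

White to move; white king on d8.
In check: no.
Legal moves for White include: Reh8, Rg8, Rf8, Re7, Re6+, Re5, Re4, Re3, Kc8, Ke7, Kd7, Ne6, Nh5, Nf5, Bh5, Bxb5, Bg4, Bc4, ... (list truncated; more exist).
White has legal moves and is not in check → neither.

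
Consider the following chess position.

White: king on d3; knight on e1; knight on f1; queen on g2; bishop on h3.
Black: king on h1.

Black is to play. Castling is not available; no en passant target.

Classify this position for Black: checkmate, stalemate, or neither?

Black to move; black king on h1.
In check: yes, from the white queen on g2.
King squares — g1: attacked by Qg2; g2: attacked by Ne1; h2: attacked by Nf1.
Legal moves for Black: none.
In check with no legal moves → checkmate.

checkmate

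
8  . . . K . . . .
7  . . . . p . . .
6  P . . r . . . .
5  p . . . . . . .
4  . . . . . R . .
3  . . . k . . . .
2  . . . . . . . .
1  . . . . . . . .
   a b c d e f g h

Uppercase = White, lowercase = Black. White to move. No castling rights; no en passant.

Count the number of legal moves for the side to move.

White to move; king on d8.
In check: yes, from the black rook on d6.
Legal moves: Ke8, Kc8, Kxe7, Kc7.
Count: 4.

4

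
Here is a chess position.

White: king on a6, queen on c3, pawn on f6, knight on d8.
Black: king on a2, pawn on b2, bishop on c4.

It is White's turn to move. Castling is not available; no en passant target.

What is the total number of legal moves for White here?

White to move; king on a6.
In check: yes, from the black bishop on c4.
Legal moves: Kb7, Ka7, Kb6, Ka5, Qxc4+.
Count: 5.

5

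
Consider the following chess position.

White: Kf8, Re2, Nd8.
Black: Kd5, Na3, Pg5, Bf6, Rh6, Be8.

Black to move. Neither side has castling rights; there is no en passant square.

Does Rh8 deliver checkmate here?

After Rh8: white king on f8; in check: yes, from the black rook on h8.
King squares — e7: attacked by Bf6; f7: attacked by Be8; g7: attacked by Bf6; e8: attacked by Rh8; g8: attacked by Rh8.
White has no legal moves → checkmate.

yes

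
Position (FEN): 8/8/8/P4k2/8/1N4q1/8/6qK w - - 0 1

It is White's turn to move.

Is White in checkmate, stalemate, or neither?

checkmate

White to move; white king on h1.
In check: yes, from the black queen on g1.
King squares — g1: attacked by Qg3; g2: attacked by Qg1; h2: attacked by Qg1.
Legal moves for White: none.
In check with no legal moves → checkmate.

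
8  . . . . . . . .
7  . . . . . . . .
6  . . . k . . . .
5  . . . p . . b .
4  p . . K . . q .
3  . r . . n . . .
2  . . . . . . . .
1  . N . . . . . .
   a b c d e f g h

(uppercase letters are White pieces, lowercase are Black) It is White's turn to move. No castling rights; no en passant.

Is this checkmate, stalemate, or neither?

checkmate

White to move; white king on d4.
In check: yes, from the black queen on g4.
King squares — c3: attacked by Rb3; d3: attacked by Rb3; e3: attacked by Rb3; c4: attacked by Ne3; e4: attacked by Qg4; c5: attacked by Kd6; d5: attacked by Ne3; e5: attacked by Kd6.
Legal moves for White: none.
In check with no legal moves → checkmate.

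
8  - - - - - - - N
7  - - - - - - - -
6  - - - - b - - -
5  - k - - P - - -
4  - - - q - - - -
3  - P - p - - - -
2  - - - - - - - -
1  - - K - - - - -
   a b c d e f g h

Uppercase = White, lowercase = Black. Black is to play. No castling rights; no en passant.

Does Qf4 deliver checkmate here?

After Qf4: white king on c1; in check: yes, from the black queen on f4.
White has 3 legal replies: Kb2, Kd1, Kb1.
In check but a legal move exists → not checkmate.

no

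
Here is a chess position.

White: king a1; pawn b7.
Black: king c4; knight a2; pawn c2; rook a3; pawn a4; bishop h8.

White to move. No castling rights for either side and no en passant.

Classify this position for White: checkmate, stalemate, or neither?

checkmate

White to move; white king on a1.
In check: yes, from the black bishop on h8.
King squares — b1: attacked by Pc2; a2: attacked by Ra3; b2: attacked by Bh8.
Legal moves for White: none.
In check with no legal moves → checkmate.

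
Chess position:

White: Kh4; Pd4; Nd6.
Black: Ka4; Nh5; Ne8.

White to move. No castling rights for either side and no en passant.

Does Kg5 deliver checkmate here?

After Kg5: black king on a4; in check: no.
Black is not in check, so this cannot be checkmate.

no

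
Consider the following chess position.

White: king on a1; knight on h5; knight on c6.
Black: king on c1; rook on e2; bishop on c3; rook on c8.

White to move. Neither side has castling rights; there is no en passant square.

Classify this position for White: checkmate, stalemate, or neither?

checkmate

White to move; white king on a1.
In check: yes, from the black bishop on c3.
King squares — b1: attacked by Kc1; a2: attacked by Re2; b2: attacked by Kc1.
Legal moves for White: none.
In check with no legal moves → checkmate.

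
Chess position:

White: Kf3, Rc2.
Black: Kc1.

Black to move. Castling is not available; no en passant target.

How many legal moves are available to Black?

3

Black to move; king on c1.
In check: yes, from the white rook on c2.
Legal moves: Kxc2, Kd1, Kb1.
Count: 3.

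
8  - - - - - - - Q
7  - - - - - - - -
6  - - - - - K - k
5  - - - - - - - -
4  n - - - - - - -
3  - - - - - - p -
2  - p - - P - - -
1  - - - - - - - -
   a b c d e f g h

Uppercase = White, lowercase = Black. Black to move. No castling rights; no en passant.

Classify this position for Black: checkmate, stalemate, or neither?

checkmate

Black to move; black king on h6.
In check: yes, from the white queen on h8.
King squares — g5: attacked by Kf6; h5: attacked by Qh8; g6: attacked by Kf6; g7: attacked by Kf6; h7: attacked by Qh8.
Legal moves for Black: none.
In check with no legal moves → checkmate.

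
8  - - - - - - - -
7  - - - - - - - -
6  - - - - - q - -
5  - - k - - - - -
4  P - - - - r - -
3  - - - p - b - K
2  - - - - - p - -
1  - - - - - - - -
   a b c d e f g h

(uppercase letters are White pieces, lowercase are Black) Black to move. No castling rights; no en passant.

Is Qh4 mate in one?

yes

After Qh4: white king on h3; in check: yes, from the black queen on h4.
King squares — g2: attacked by Bf3; h2: attacked by Qh4; g3: attacked by Qh4; g4: attacked by Bf3; h4: attacked by Rf4.
White has no legal moves → checkmate.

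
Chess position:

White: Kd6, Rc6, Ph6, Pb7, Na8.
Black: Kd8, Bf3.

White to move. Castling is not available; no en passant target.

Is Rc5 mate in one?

After Rc5: black king on d8; in check: no.
Black is not in check, so this cannot be checkmate.

no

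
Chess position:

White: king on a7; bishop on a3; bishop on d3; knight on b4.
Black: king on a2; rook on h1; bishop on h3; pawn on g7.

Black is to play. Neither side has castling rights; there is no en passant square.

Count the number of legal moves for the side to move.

Black to move; king on a2.
In check: yes, from the white knight on b4.
Legal moves: Kb3, Kxa3, Ka1.
Count: 3.

3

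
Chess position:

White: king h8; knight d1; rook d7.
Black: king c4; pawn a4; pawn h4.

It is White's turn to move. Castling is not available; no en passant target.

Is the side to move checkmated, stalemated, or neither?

neither

White to move; white king on h8.
In check: no.
Legal moves for White include: Kg8, Kh7, Kg7, Rd8, Rh7, Rg7, Rf7, Re7, Rc7+, Rb7, Ra7, Rd6, Rd5, Rd4+, Rd3, Rd2, Ne3+, Nc3, ... (list truncated; more exist).
White has legal moves and is not in check → neither.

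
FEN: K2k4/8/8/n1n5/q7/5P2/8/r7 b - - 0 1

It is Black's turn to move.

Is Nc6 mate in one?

After Nc6: white king on a8; in check: yes, from the black queen on a4.
King squares — a7: attacked by Qa4; b7: attacked by Nc5; b8: attacked by Nc6.
White has no legal moves → checkmate.

yes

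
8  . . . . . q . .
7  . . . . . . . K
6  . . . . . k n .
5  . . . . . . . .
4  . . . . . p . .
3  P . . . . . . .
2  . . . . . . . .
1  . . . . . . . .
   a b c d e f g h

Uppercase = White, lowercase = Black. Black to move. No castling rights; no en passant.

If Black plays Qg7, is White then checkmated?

After Qg7: white king on h7; in check: yes, from the black queen on g7.
King squares — g6: attacked by Kf6; h6: attacked by Qg7; g7: attacked by Kf6; g8: attacked by Qg7; h8: attacked by Ng6.
White has no legal moves → checkmate.

yes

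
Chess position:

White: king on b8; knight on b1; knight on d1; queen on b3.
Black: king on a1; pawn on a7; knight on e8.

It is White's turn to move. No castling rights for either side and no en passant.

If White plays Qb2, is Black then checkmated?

After Qb2: black king on a1; in check: yes, from the white queen on b2.
King squares — b1: attacked by Qb2; a2: attacked by Qb2; b2: attacked by Nd1.
Black has no legal moves → checkmate.

yes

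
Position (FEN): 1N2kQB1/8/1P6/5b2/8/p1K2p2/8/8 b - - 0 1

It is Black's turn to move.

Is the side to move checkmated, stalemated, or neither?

Black to move; black king on e8.
In check: yes, from the white queen on f8.
Legal moves for Black: Kxf8.
Black is in check but has 1 legal move → neither.

neither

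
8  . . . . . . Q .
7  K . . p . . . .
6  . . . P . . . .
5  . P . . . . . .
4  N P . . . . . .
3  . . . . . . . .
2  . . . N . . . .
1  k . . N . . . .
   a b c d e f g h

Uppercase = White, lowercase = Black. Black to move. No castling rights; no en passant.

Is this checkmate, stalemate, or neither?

stalemate

Black to move; black king on a1.
In check: no.
King squares — b1: attacked by Nd2; a2: attacked by Qg8; b2: attacked by Nd1.
Legal moves for Black: none.
Not in check and no legal moves → stalemate.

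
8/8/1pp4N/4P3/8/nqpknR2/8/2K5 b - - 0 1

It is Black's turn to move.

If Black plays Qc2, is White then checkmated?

yes

After Qc2: white king on c1; in check: yes, from the black queen on c2.
King squares — b1: attacked by Qc2; d1: attacked by Qc2; b2: attacked by Qc2; c2: attacked by Na3; d2: attacked by Qc2.
White has no legal moves → checkmate.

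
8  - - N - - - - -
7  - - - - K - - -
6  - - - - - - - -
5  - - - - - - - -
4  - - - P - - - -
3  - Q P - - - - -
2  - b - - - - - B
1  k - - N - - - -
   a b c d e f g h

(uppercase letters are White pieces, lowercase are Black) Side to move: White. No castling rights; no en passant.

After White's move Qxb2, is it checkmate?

yes

After Qxb2: black king on a1; in check: yes, from the white queen on b2.
King squares — b1: attacked by Qb2; a2: attacked by Qb2; b2: attacked by Nd1.
Black has no legal moves → checkmate.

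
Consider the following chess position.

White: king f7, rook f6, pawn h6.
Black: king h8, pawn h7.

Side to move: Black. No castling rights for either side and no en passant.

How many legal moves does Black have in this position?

0

Black to move; king on h8.
In check: no.
Legal moves: none.
Count: 0.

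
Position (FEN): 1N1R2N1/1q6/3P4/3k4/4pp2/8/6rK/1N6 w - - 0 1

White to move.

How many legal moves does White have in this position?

3

White to move; king on h2.
In check: yes, from the black rook on g2.
Legal moves: Kh3, Kxg2, Kh1.
Count: 3.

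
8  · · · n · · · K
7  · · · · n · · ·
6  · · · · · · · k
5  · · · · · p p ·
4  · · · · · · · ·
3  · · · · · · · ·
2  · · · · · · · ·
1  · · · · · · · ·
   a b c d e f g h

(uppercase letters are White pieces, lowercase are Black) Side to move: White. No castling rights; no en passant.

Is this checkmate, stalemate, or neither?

White to move; white king on h8.
In check: no.
King squares — g7: attacked by Kh6; h7: attacked by Kh6; g8: attacked by Ne7.
Legal moves for White: none.
Not in check and no legal moves → stalemate.

stalemate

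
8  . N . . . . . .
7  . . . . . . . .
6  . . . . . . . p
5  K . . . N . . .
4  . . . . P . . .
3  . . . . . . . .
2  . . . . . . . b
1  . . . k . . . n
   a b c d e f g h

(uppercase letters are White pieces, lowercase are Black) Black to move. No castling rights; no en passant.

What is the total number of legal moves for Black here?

12

Black to move; king on d1.
In check: no.
Legal moves: Bxe5, Bf4, Bg3, Bg1, Ng3, Nf2, Ke2, Kd2, Kc2, Ke1, Kc1, h5.
Count: 12.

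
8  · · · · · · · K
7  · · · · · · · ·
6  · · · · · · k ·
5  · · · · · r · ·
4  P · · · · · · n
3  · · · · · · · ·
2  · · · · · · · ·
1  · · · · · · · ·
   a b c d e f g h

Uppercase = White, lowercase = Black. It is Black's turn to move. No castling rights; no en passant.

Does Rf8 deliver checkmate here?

yes

After Rf8: white king on h8; in check: yes, from the black rook on f8.
King squares — g7: attacked by Kg6; h7: attacked by Kg6; g8: attacked by Rf8.
White has no legal moves → checkmate.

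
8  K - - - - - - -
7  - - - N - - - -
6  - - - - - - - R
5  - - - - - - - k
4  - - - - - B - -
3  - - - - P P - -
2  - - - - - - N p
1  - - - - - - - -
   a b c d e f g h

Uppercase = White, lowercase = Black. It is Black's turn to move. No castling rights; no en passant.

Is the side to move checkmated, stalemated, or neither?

checkmate

Black to move; black king on h5.
In check: yes, from the white rook on h6.
King squares — g4: attacked by Pf3; h4: attacked by Ng2; g5: attacked by Bf4; g6: attacked by Rh6; h6: attacked by Bf4.
Legal moves for Black: none.
In check with no legal moves → checkmate.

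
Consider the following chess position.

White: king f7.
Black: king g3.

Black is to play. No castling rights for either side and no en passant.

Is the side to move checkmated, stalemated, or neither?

neither

Black to move; black king on g3.
In check: no.
Legal moves for Black: Kh4, Kg4, Kf4, Kh3, Kf3, Kh2, Kg2, Kf2.
Black has 8 legal moves and is not in check → neither.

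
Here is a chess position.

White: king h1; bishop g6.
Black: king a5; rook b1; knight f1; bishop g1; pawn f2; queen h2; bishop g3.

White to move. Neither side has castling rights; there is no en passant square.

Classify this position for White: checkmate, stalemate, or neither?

checkmate

White to move; white king on h1.
In check: yes, from the black queen on h2.
King squares — g1: attacked by Pf2; g2: attacked by Qh2; h2: attacked by Nf1.
Legal moves for White: none.
In check with no legal moves → checkmate.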